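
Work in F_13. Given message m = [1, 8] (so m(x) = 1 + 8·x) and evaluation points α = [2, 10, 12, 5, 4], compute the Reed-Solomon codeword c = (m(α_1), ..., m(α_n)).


c = [4, 3, 6, 2, 7]

Message polynomial: m(x) = 1 + 8·x (mod 13).
For each evaluation point α_i, compute m(α_i) mod 13:
  α_1 = 2: Horner steps 8 → 4, so m(2) = 4.
  α_2 = 10: Horner steps 8 → 3, so m(10) = 3.
  α_3 = 12: Horner steps 8 → 6, so m(12) = 6.
  α_4 = 5: Horner steps 8 → 2, so m(5) = 2.
  α_5 = 4: Horner steps 8 → 7, so m(4) = 7.
Codeword c = [4, 3, 6, 2, 7] ∈ F_13^5.


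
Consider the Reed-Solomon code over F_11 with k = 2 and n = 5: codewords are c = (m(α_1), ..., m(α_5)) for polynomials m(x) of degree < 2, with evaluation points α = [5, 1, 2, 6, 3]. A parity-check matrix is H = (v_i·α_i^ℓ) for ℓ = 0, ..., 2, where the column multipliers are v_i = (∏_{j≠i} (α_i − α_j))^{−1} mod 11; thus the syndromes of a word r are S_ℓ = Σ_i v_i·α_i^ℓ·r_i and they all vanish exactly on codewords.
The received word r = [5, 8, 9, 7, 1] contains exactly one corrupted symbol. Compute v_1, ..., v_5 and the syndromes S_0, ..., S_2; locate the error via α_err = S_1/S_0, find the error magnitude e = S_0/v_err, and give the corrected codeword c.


S = (1, 2, 4), error at position 3, error magnitude e = 10, c = [5, 8, 10, 7, 1].

Step 1: column multipliers v_i = (∏_{j≠i}(α_i − α_j))^{−1} mod 11.
  i = 1 (α = 5): (5−1)(5−2)(5−6)(5−3) = 4·3·(−1)·2 = −24 ≡ 9, so v_1 = 9^{−1} = 5 (mod 11).
  i = 2 (α = 1): (1−5)(1−2)(1−6)(1−3) = (−4)·(−1)·(−5)·(−2) = 40 ≡ 7, so v_2 = 7^{−1} = 8 (mod 11).
  i = 3 (α = 2): (2−5)(2−1)(2−6)(2−3) = (−3)·1·(−4)·(−1) = −12 ≡ 10, so v_3 = 10^{−1} = 10 (mod 11).
  i = 4 (α = 6): (6−5)(6−1)(6−2)(6−3) = 1·5·4·3 = 60 ≡ 5, so v_4 = 5^{−1} = 9 (mod 11).
  i = 5 (α = 3): (3−5)(3−1)(3−2)(3−6) = (−2)·2·1·(−3) = 12 ≡ 1, so v_5 = 1^{−1} = 1 (mod 11).
  v = [5, 8, 10, 9, 1].
Step 2: syndromes of r = [5, 8, 9, 7, 1] (all sums mod 11).
  S_0 = Σ v_i r_i = 5·5 + 8·8 + 10·9 + 9·7 + 1·1 = 243 ≡ 1.
  S_1 = Σ v_i α_i r_i = 5·5·5 + 8·1·8 + 10·2·9 + 9·6·7 + 1·3·1 = 750 ≡ 2.
  α_i^2 mod 11 = [3, 1, 4, 3, 9].
  S_2 = Σ v_i α_i^2 r_i = 5·3·5 + 8·1·8 + 10·4·9 + 9·3·7 + 1·9·1 = 697 ≡ 4.
  S = (1, 2, 4) ≠ 0, so r is not a codeword (an error is present).
Step 3: locate the error. For a single error e at position i, S_ℓ = v_i·e·α_i^ℓ, so α_err = S_1/S_0.
  S_0^{−1} = 1^{−1} = 1 (mod 11), so α_err = 2·1 = 2 ≡ 2 = α_3. Error position i = 3.
  Consistency check: S_2/S_1 = 4·6 = 24 ≡ 2 = α_err ✓ (single-error assumption holds).
Step 4: error magnitude e = S_0/v_3 = S_0·∏_{j≠3}(α_3 − α_j) = 1·10 = 10 ≡ 10 (mod 11).
Step 5: correct position 3: c_3 = r_3 − e = 9 − 10 ≡ 10 (mod 11). Hence c = [5, 8, 10, 7, 1].
  Check: interpolating c through the α_i gives m(x) = 6 + 2·x (degree < 2) with m(α_i) = c_i for every i, so c is indeed a codeword.


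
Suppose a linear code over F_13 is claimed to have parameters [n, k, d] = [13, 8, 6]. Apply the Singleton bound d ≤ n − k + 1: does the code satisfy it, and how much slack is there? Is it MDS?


Singleton RHS = n − k + 1 = 6, slack = 0, bound satisfied, MDS.

Singleton bound: d ≤ n − k + 1.
Here n = 13, k = 8, so n − k + 1 = 6.
Given d = 6, check d ≤ 6: YES.
Slack = (n − k + 1) − d = 0.
The code is MDS (slack = 0).
Description: the claimed parameters are [13, 8, 6]_13; such a code would be MDS (meets Singleton bound).


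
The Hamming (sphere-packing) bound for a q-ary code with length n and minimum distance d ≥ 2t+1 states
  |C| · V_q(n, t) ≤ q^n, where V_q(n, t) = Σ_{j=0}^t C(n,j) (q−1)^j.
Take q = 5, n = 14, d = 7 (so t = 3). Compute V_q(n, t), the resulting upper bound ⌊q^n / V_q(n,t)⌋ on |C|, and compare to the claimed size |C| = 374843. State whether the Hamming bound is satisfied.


V_q(n, t) = 24809, q^n = 6103515625, Hamming bound = 246020, |C| = 374843 > bound (violated).

Step 1: Compute V_q(n, t) = Σ_{j=0}^3 C(n, j) (q−1)^j.
  j = 0: C(14,0)·(4)^0 = 1·1 = 1.
  j = 1: C(14,1)·(4)^1 = 14·4 = 56.
  j = 2: C(14,2)·(4)^2 = 91·16 = 1456.
  j = 3: C(14,3)·(4)^3 = 364·64 = 23296.
  V_q(n, t) = 1 + 56 + 1456 + 23296 = 24809.
Step 2: q^n = 5^14 = 6103515625.
Step 3: Hamming bound ⌊q^n / V_q(n,t)⌋ = ⌊6103515625/24809⌋ = 246020.
Step 4: Compare |C| = 374843 to 246020: violated.
The claimed |C| lies above the Hamming bound, so no 5-ary code of length 14 with d ≥ 7 can have 374843 codewords.


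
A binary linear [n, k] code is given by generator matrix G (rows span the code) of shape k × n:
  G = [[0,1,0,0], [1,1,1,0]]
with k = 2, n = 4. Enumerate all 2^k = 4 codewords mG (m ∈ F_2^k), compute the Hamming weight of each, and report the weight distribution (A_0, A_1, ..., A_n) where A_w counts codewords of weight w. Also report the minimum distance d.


Weight distribution: A_0 = 1, A_1 = 1, A_2 = 1, A_3 = 1. Minimum distance d = 1.

Enumerate all 2^2 = 4 messages m ∈ F_2^2.
For each, compute codeword c = mG in F_2^4, then tally its weight.
  m = 00 → c = 0000, weight = 0.
  m = 10 → c = 0100, weight = 1.
  m = 01 → c = 1110, weight = 3.
  m = 11 → c = 1010, weight = 2.
Tally weights:
  weight 0: 1 codewords.
  weight 1: 1 codewords.
  weight 2: 1 codewords.
  weight 3: 1 codewords.
Minimum distance d = smallest w > 0 with A_w > 0 = 1.
Sanity: Σ A_w = 4 = 2^2 = 4 ✓.


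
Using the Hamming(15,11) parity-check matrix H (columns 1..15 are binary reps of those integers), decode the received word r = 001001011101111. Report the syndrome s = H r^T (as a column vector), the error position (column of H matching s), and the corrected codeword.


s = (1, 1, 1, 0)^T, error position = 14, corrected codeword c = 001001011101101

Compute s = H r^T mod 2 one row at a time:
  s_1 = 1 + 1 + 1 + 0 + 1 + 1 + 1 + 1 = 7 ≡ 1 (mod 2).
  s_2 = 0 + 0 + 1 + 0 + 1 + 1 + 1 + 1 = 5 ≡ 1 (mod 2).
  s_3 = 0 + 1 + 1 + 0 + 1 + 0 + 1 + 1 = 5 ≡ 1 (mod 2).
  s_4 = 0 + 1 + 0 + 0 + 1 + 0 + 1 + 1 = 4 ≡ 0 (mod 2).
s = (1, 1, 1, 0)^T — this equals column 14 of H (binary 1110), so error is at position 14.
Correct: flip bit 14 of r = 001001011101111 to get c = 001001011101101.


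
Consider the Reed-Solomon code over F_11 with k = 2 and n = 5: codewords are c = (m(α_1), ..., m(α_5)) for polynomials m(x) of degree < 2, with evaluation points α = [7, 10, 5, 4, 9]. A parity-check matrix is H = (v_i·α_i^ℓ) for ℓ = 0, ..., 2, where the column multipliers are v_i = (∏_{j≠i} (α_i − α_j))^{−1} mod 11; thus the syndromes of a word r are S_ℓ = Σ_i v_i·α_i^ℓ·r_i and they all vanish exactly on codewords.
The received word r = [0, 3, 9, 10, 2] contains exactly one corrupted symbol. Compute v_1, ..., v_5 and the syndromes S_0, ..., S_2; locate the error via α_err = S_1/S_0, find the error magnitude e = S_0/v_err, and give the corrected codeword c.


S = (1, 4, 5), error at position 4, error magnitude e = 2, c = [0, 3, 9, 8, 2].

Step 1: column multipliers v_i = (∏_{j≠i}(α_i − α_j))^{−1} mod 11.
  i = 1 (α = 7): (7−10)(7−5)(7−4)(7−9) = (−3)·2·3·(−2) = 36 ≡ 3, so v_1 = 3^{−1} = 4 (mod 11).
  i = 2 (α = 10): (10−7)(10−5)(10−4)(10−9) = 3·5·6·1 = 90 ≡ 2, so v_2 = 2^{−1} = 6 (mod 11).
  i = 3 (α = 5): (5−7)(5−10)(5−4)(5−9) = (−2)·(−5)·1·(−4) = −40 ≡ 4, so v_3 = 4^{−1} = 3 (mod 11).
  i = 4 (α = 4): (4−7)(4−10)(4−5)(4−9) = (−3)·(−6)·(−1)·(−5) = 90 ≡ 2, so v_4 = 2^{−1} = 6 (mod 11).
  i = 5 (α = 9): (9−7)(9−10)(9−5)(9−4) = 2·(−1)·4·5 = −40 ≡ 4, so v_5 = 4^{−1} = 3 (mod 11).
  v = [4, 6, 3, 6, 3].
Step 2: syndromes of r = [0, 3, 9, 10, 2] (all sums mod 11).
  S_0 = Σ v_i r_i = 4·0 + 6·3 + 3·9 + 6·10 + 3·2 = 111 ≡ 1.
  S_1 = Σ v_i α_i r_i = 4·7·0 + 6·10·3 + 3·5·9 + 6·4·10 + 3·9·2 = 609 ≡ 4.
  α_i^2 mod 11 = [5, 1, 3, 5, 4].
  S_2 = Σ v_i α_i^2 r_i = 4·5·0 + 6·1·3 + 3·3·9 + 6·5·10 + 3·4·2 = 423 ≡ 5.
  S = (1, 4, 5) ≠ 0, so r is not a codeword (an error is present).
Step 3: locate the error. For a single error e at position i, S_ℓ = v_i·e·α_i^ℓ, so α_err = S_1/S_0.
  S_0^{−1} = 1^{−1} = 1 (mod 11), so α_err = 4·1 = 4 ≡ 4 = α_4. Error position i = 4.
  Consistency check: S_2/S_1 = 5·3 = 15 ≡ 4 = α_err ✓ (single-error assumption holds).
Step 4: error magnitude e = S_0/v_4 = S_0·∏_{j≠4}(α_4 − α_j) = 1·2 = 2 ≡ 2 (mod 11).
Step 5: correct position 4: c_4 = r_4 − e = 10 − 2 ≡ 8 (mod 11). Hence c = [0, 3, 9, 8, 2].
  Check: interpolating c through the α_i gives m(x) = 4 + 1·x (degree < 2) with m(α_i) = c_i for every i, so c is indeed a codeword.


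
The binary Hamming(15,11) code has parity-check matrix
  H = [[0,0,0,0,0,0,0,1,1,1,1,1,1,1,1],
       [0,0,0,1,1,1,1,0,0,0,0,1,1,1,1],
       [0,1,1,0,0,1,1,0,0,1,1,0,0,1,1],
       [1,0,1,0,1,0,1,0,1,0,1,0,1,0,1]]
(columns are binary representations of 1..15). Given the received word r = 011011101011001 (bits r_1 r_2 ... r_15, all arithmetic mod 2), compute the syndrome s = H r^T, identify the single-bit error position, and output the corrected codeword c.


s = (0, 1, 0, 0)^T, error position = 4, corrected codeword c = 011111101011001

Compute s = H r^T mod 2 one row at a time:
  s_1 = 0 + 1 + 0 + 1 + 1 + 0 + 0 + 1 = 4 ≡ 0 (mod 2).
  s_2 = 0 + 1 + 1 + 1 + 1 + 0 + 0 + 1 = 5 ≡ 1 (mod 2).
  s_3 = 1 + 1 + 1 + 1 + 0 + 1 + 0 + 1 = 6 ≡ 0 (mod 2).
  s_4 = 0 + 1 + 1 + 1 + 1 + 1 + 0 + 1 = 6 ≡ 0 (mod 2).
s = (0, 1, 0, 0)^T — this equals column 4 of H (binary 0100), so error is at position 4.
Correct: flip bit 4 of r = 011011101011001 to get c = 011111101011001.


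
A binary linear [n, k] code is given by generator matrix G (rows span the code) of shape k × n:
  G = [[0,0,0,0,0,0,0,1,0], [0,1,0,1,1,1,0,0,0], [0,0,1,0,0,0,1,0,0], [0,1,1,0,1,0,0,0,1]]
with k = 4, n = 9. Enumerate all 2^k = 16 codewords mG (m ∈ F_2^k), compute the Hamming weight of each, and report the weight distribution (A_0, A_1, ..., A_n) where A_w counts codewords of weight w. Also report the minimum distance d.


Weight distribution: A_0 = 1, A_1 = 1, A_2 = 1, A_3 = 1, A_4 = 5, A_5 = 5, A_6 = 1, A_7 = 1. Minimum distance d = 1.

Enumerate all 2^4 = 16 messages m ∈ F_2^4.
For each, compute codeword c = mG in F_2^9, then tally its weight.
  m = 0000 → c = 000000000, weight = 0.
  m = 1000 → c = 000000010, weight = 1.
  m = 0100 → c = 010111000, weight = 4.
  m = 1100 → c = 010111010, weight = 5.
  m = 0010 → c = 001000100, weight = 2.
  m = 1010 → c = 001000110, weight = 3.
  m = 0110 → c = 011111100, weight = 6.
  m = 1110 → c = 011111110, weight = 7.
  m = 0001 → c = 011010001, weight = 4.
  m = 1001 → c = 011010011, weight = 5.
  m = 0101 → c = 001101001, weight = 4.
  m = 1101 → c = 001101011, weight = 5.
  m = 0011 → c = 010010101, weight = 4.
  m = 1011 → c = 010010111, weight = 5.
  m = 0111 → c = 000101101, weight = 4.
  m = 1111 → c = 000101111, weight = 5.
Tally weights:
  weight 0: 1 codewords.
  weight 1: 1 codewords.
  weight 2: 1 codewords.
  weight 3: 1 codewords.
  weight 4: 5 codewords.
  weight 5: 5 codewords.
  weight 6: 1 codewords.
  weight 7: 1 codewords.
Minimum distance d = smallest w > 0 with A_w > 0 = 1.
Sanity: Σ A_w = 16 = 2^4 = 16 ✓.


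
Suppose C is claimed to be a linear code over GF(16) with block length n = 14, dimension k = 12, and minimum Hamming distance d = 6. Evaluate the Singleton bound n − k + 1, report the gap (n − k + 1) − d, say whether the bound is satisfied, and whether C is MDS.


Singleton RHS = n − k + 1 = 3, slack = -3, bound violated (no such code; not MDS).

Singleton bound: d ≤ n − k + 1.
Here n = 14, k = 12, so n − k + 1 = 3.
Given d = 6, check d ≤ 3: NO.
Slack = (n − k + 1) − d = -3.
The slack is negative: d = 6 exceeds n − k + 1 = 3 by 3, so the Singleton bound is violated and no linear [14, 12, 6]_16 code can exist. In particular it is not MDS (MDS requires d = n − k + 1 exactly).
Description: the claimed parameters are [14, 12, 6]_16; such a code would be impossible (violates the Singleton bound).


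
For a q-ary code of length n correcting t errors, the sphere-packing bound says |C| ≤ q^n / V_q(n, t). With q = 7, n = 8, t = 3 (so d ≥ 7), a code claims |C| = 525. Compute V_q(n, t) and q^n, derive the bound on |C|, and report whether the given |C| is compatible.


V_q(n, t) = 13153, q^n = 5764801, Hamming bound = 438, |C| = 525 > bound (violated).

Step 1: Compute V_q(n, t) = Σ_{j=0}^3 C(n, j) (q−1)^j.
  j = 0: C(8,0)·(6)^0 = 1·1 = 1.
  j = 1: C(8,1)·(6)^1 = 8·6 = 48.
  j = 2: C(8,2)·(6)^2 = 28·36 = 1008.
  j = 3: C(8,3)·(6)^3 = 56·216 = 12096.
  V_q(n, t) = 1 + 48 + 1008 + 12096 = 13153.
Step 2: q^n = 7^8 = 5764801.
Step 3: Hamming bound ⌊q^n / V_q(n,t)⌋ = ⌊5764801/13153⌋ = 438.
Step 4: Compare |C| = 525 to 438: violated.
The claimed |C| lies above the Hamming bound, so no 7-ary code of length 8 with d ≥ 7 can have 525 codewords.


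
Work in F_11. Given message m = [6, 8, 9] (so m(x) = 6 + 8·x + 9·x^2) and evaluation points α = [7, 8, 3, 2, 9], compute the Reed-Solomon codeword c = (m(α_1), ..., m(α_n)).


c = [8, 8, 1, 3, 4]

Message polynomial: m(x) = 6 + 8·x + 9·x^2 (mod 11).
For each evaluation point α_i, compute m(α_i) mod 11:
  α_1 = 7: Horner steps 9 → 5 → 8, so m(7) = 8.
  α_2 = 8: Horner steps 9 → 3 → 8, so m(8) = 8.
  α_3 = 3: Horner steps 9 → 2 → 1, so m(3) = 1.
  α_4 = 2: Horner steps 9 → 4 → 3, so m(2) = 3.
  α_5 = 9: Horner steps 9 → 1 → 4, so m(9) = 4.
Codeword c = [8, 8, 1, 3, 4] ∈ F_11^5.


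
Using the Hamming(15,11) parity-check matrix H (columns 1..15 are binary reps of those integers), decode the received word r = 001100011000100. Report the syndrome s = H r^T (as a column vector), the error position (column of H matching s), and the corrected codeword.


s = (1, 0, 1, 1)^T, error position = 11, corrected codeword c = 001100011010100

Compute s = H r^T mod 2 one row at a time:
  s_1 = 1 + 1 + 0 + 0 + 0 + 1 + 0 + 0 = 3 ≡ 1 (mod 2).
  s_2 = 1 + 0 + 0 + 0 + 0 + 1 + 0 + 0 = 2 ≡ 0 (mod 2).
  s_3 = 0 + 1 + 0 + 0 + 0 + 0 + 0 + 0 = 1 ≡ 1 (mod 2).
  s_4 = 0 + 1 + 0 + 0 + 1 + 0 + 1 + 0 = 3 ≡ 1 (mod 2).
s = (1, 0, 1, 1)^T — this equals column 11 of H (binary 1011), so error is at position 11.
Correct: flip bit 11 of r = 001100011000100 to get c = 001100011010100.


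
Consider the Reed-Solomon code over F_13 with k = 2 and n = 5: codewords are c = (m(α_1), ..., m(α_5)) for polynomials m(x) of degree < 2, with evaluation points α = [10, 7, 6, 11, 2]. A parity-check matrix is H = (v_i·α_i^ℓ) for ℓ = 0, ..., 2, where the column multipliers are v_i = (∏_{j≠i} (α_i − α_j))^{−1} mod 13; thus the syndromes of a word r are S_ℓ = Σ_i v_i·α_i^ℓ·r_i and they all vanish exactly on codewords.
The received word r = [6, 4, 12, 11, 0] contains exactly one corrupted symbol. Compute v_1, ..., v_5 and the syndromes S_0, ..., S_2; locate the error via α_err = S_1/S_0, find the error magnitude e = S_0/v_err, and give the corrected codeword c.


S = (6, 12, 11), error at position 5, error magnitude e = 8, c = [6, 4, 12, 11, 5].

Step 1: column multipliers v_i = (∏_{j≠i}(α_i − α_j))^{−1} mod 13.
  i = 1 (α = 10): (10−7)(10−6)(10−11)(10−2) = 3·4·(−1)·8 = −96 ≡ 8, so v_1 = 8^{−1} = 5 (mod 13).
  i = 2 (α = 7): (7−10)(7−6)(7−11)(7−2) = (−3)·1·(−4)·5 = 60 ≡ 8, so v_2 = 8^{−1} = 5 (mod 13).
  i = 3 (α = 6): (6−10)(6−7)(6−11)(6−2) = (−4)·(−1)·(−5)·4 = −80 ≡ 11, so v_3 = 11^{−1} = 6 (mod 13).
  i = 4 (α = 11): (11−10)(11−7)(11−6)(11−2) = 1·4·5·9 = 180 ≡ 11, so v_4 = 11^{−1} = 6 (mod 13).
  i = 5 (α = 2): (2−10)(2−7)(2−6)(2−11) = (−8)·(−5)·(−4)·(−9) = 1440 ≡ 10, so v_5 = 10^{−1} = 4 (mod 13).
  v = [5, 5, 6, 6, 4].
Step 2: syndromes of r = [6, 4, 12, 11, 0] (all sums mod 13).
  S_0 = Σ v_i r_i = 5·6 + 5·4 + 6·12 + 6·11 + 4·0 = 188 ≡ 6.
  S_1 = Σ v_i α_i r_i = 5·10·6 + 5·7·4 + 6·6·12 + 6·11·11 + 4·2·0 = 1598 ≡ 12.
  α_i^2 mod 13 = [9, 10, 10, 4, 4].
  S_2 = Σ v_i α_i^2 r_i = 5·9·6 + 5·10·4 + 6·10·12 + 6·4·11 + 4·4·0 = 1454 ≡ 11.
  S = (6, 12, 11) ≠ 0, so r is not a codeword (an error is present).
Step 3: locate the error. For a single error e at position i, S_ℓ = v_i·e·α_i^ℓ, so α_err = S_1/S_0.
  S_0^{−1} = 6^{−1} = 11 (mod 13), so α_err = 12·11 = 132 ≡ 2 = α_5. Error position i = 5.
  Consistency check: S_2/S_1 = 11·12 = 132 ≡ 2 = α_err ✓ (single-error assumption holds).
Step 4: error magnitude e = S_0/v_5 = S_0·∏_{j≠5}(α_5 − α_j) = 6·10 = 60 ≡ 8 (mod 13).
Step 5: correct position 5: c_5 = r_5 − e = 0 − 8 ≡ 5 (mod 13). Hence c = [6, 4, 12, 11, 5].
  Check: interpolating c through the α_i gives m(x) = 8 + 5·x (degree < 2) with m(α_i) = c_i for every i, so c is indeed a codeword.


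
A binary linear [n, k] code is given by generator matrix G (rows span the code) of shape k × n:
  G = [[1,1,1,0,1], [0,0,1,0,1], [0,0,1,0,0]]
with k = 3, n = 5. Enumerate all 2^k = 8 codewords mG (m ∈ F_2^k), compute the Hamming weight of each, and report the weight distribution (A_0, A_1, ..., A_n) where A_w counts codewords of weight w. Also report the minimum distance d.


Weight distribution: A_0 = 1, A_1 = 2, A_2 = 2, A_3 = 2, A_4 = 1. Minimum distance d = 1.

Enumerate all 2^3 = 8 messages m ∈ F_2^3.
For each, compute codeword c = mG in F_2^5, then tally its weight.
  m = 000 → c = 00000, weight = 0.
  m = 100 → c = 11101, weight = 4.
  m = 010 → c = 00101, weight = 2.
  m = 110 → c = 11000, weight = 2.
  m = 001 → c = 00100, weight = 1.
  m = 101 → c = 11001, weight = 3.
  m = 011 → c = 00001, weight = 1.
  m = 111 → c = 11100, weight = 3.
Tally weights:
  weight 0: 1 codewords.
  weight 1: 2 codewords.
  weight 2: 2 codewords.
  weight 3: 2 codewords.
  weight 4: 1 codewords.
Minimum distance d = smallest w > 0 with A_w > 0 = 1.
Sanity: Σ A_w = 8 = 2^3 = 8 ✓.


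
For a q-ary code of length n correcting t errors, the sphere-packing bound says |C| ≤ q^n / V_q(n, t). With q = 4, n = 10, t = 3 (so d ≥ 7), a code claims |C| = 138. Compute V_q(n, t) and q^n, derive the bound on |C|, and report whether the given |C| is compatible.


V_q(n, t) = 3676, q^n = 1048576, Hamming bound = 285, |C| = 138 ≤ bound (satisfied).

Step 1: Compute V_q(n, t) = Σ_{j=0}^3 C(n, j) (q−1)^j.
  j = 0: C(10,0)·(3)^0 = 1·1 = 1.
  j = 1: C(10,1)·(3)^1 = 10·3 = 30.
  j = 2: C(10,2)·(3)^2 = 45·9 = 405.
  j = 3: C(10,3)·(3)^3 = 120·27 = 3240.
  V_q(n, t) = 1 + 30 + 405 + 3240 = 3676.
Step 2: q^n = 4^10 = 1048576.
Step 3: Hamming bound ⌊q^n / V_q(n,t)⌋ = ⌊1048576/3676⌋ = 285.
Step 4: Compare |C| = 138 to 285: satisfied.
The claimed |C| lies below the Hamming bound.


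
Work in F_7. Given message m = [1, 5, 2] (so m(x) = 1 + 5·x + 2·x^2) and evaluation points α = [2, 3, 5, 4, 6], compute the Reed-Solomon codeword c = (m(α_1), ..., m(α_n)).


c = [5, 6, 6, 4, 5]

Message polynomial: m(x) = 1 + 5·x + 2·x^2 (mod 7).
For each evaluation point α_i, compute m(α_i) mod 7:
  α_1 = 2: Horner steps 2 → 2 → 5, so m(2) = 5.
  α_2 = 3: Horner steps 2 → 4 → 6, so m(3) = 6.
  α_3 = 5: Horner steps 2 → 1 → 6, so m(5) = 6.
  α_4 = 4: Horner steps 2 → 6 → 4, so m(4) = 4.
  α_5 = 6: Horner steps 2 → 3 → 5, so m(6) = 5.
Codeword c = [5, 6, 6, 4, 5] ∈ F_7^5.


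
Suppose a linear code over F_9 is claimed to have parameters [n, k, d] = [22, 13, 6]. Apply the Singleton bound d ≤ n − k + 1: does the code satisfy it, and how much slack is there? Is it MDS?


Singleton RHS = n − k + 1 = 10, slack = 4, bound satisfied, not MDS.

Singleton bound: d ≤ n − k + 1.
Here n = 22, k = 13, so n − k + 1 = 10.
Given d = 6, check d ≤ 10: YES.
Slack = (n − k + 1) − d = 4.
The code is NOT MDS (slack = 4 > 0).
Description: the claimed parameters are [22, 13, 6]_9; such a code would be non-MDS.


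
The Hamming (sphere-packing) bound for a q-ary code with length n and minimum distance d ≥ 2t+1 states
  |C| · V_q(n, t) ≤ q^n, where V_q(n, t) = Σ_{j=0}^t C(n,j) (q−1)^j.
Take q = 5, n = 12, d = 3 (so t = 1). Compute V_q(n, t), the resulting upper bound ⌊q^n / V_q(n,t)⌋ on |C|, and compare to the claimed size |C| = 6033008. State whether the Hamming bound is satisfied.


V_q(n, t) = 49, q^n = 244140625, Hamming bound = 4982461, |C| = 6033008 > bound (violated).

Step 1: Compute V_q(n, t) = Σ_{j=0}^1 C(n, j) (q−1)^j.
  j = 0: C(12,0)·(4)^0 = 1·1 = 1.
  j = 1: C(12,1)·(4)^1 = 12·4 = 48.
  V_q(n, t) = 1 + 48 = 49.
Step 2: q^n = 5^12 = 244140625.
Step 3: Hamming bound ⌊q^n / V_q(n,t)⌋ = ⌊244140625/49⌋ = 4982461.
Step 4: Compare |C| = 6033008 to 4982461: violated.
The claimed |C| lies above the Hamming bound, so no 5-ary code of length 12 with d ≥ 3 can have 6033008 codewords.


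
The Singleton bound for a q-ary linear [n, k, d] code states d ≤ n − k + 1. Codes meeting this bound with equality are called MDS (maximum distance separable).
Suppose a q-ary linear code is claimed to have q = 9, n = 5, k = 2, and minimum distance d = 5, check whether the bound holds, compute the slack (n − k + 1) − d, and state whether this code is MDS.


Singleton RHS = n − k + 1 = 4, slack = -1, bound violated (no such code; not MDS).

Singleton bound: d ≤ n − k + 1.
Here n = 5, k = 2, so n − k + 1 = 4.
Given d = 5, check d ≤ 4: NO.
Slack = (n − k + 1) − d = -1.
The slack is negative: d = 5 exceeds n − k + 1 = 4 by 1, so the Singleton bound is violated and no linear [5, 2, 5]_9 code can exist. In particular it is not MDS (MDS requires d = n − k + 1 exactly).
Description: the claimed parameters are [5, 2, 5]_9; such a code would be impossible (violates the Singleton bound).


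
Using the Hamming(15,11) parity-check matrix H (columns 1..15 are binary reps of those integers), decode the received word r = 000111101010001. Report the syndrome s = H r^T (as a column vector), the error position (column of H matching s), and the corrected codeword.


s = (1, 1, 0, 1)^T, error position = 13, corrected codeword c = 000111101010101

Compute s = H r^T mod 2 one row at a time:
  s_1 = 0 + 1 + 0 + 1 + 0 + 0 + 0 + 1 = 3 ≡ 1 (mod 2).
  s_2 = 1 + 1 + 1 + 1 + 0 + 0 + 0 + 1 = 5 ≡ 1 (mod 2).
  s_3 = 0 + 0 + 1 + 1 + 0 + 1 + 0 + 1 = 4 ≡ 0 (mod 2).
  s_4 = 0 + 0 + 1 + 1 + 1 + 1 + 0 + 1 = 5 ≡ 1 (mod 2).
s = (1, 1, 0, 1)^T — this equals column 13 of H (binary 1101), so error is at position 13.
Correct: flip bit 13 of r = 000111101010001 to get c = 000111101010101.


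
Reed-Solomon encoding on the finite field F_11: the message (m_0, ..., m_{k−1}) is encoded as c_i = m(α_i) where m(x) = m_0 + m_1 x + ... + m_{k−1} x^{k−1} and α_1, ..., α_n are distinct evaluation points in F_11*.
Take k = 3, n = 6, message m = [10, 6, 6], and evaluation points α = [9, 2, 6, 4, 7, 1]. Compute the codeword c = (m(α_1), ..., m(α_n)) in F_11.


c = [0, 2, 9, 9, 5, 0]

Message polynomial: m(x) = 10 + 6·x + 6·x^2 (mod 11).
For each evaluation point α_i, compute m(α_i) mod 11:
  α_1 = 9: Horner steps 6 → 5 → 0, so m(9) = 0.
  α_2 = 2: Horner steps 6 → 7 → 2, so m(2) = 2.
  α_3 = 6: Horner steps 6 → 9 → 9, so m(6) = 9.
  α_4 = 4: Horner steps 6 → 8 → 9, so m(4) = 9.
  α_5 = 7: Horner steps 6 → 4 → 5, so m(7) = 5.
  α_6 = 1: Horner steps 6 → 1 → 0, so m(1) = 0.
Codeword c = [0, 2, 9, 9, 5, 0] ∈ F_11^6.


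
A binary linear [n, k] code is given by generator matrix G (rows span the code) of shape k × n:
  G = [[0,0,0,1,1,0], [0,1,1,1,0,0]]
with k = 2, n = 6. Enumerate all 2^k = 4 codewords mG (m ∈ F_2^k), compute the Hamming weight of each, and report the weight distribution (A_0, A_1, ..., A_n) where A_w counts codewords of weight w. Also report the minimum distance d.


Weight distribution: A_0 = 1, A_2 = 1, A_3 = 2. Minimum distance d = 2.

Enumerate all 2^2 = 4 messages m ∈ F_2^2.
For each, compute codeword c = mG in F_2^6, then tally its weight.
  m = 00 → c = 000000, weight = 0.
  m = 10 → c = 000110, weight = 2.
  m = 01 → c = 011100, weight = 3.
  m = 11 → c = 011010, weight = 3.
Tally weights:
  weight 0: 1 codewords.
  weight 2: 1 codewords.
  weight 3: 2 codewords.
Minimum distance d = smallest w > 0 with A_w > 0 = 2.
Sanity: Σ A_w = 4 = 2^2 = 4 ✓.


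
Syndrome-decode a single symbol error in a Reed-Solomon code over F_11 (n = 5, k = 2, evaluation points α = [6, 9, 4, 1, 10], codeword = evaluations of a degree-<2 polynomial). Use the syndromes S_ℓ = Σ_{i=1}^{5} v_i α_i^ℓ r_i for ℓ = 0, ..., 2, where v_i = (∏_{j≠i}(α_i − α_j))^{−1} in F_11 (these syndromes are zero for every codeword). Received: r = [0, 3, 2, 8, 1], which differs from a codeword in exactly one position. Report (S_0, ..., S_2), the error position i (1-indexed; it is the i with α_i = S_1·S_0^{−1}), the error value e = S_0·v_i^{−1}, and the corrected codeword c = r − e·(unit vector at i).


S = (9, 10, 5), error at position 1, error magnitude e = 2, c = [9, 3, 2, 8, 1].

Step 1: column multipliers v_i = (∏_{j≠i}(α_i − α_j))^{−1} mod 11.
  i = 1 (α = 6): (6−9)(6−4)(6−1)(6−10) = (−3)·2·5·(−4) = 120 ≡ 10, so v_1 = 10^{−1} = 10 (mod 11).
  i = 2 (α = 9): (9−6)(9−4)(9−1)(9−10) = 3·5·8·(−1) = −120 ≡ 1, so v_2 = 1^{−1} = 1 (mod 11).
  i = 3 (α = 4): (4−6)(4−9)(4−1)(4−10) = (−2)·(−5)·3·(−6) = −180 ≡ 7, so v_3 = 7^{−1} = 8 (mod 11).
  i = 4 (α = 1): (1−6)(1−9)(1−4)(1−10) = (−5)·(−8)·(−3)·(−9) = 1080 ≡ 2, so v_4 = 2^{−1} = 6 (mod 11).
  i = 5 (α = 10): (10−6)(10−9)(10−4)(10−1) = 4·1·6·9 = 216 ≡ 7, so v_5 = 7^{−1} = 8 (mod 11).
  v = [10, 1, 8, 6, 8].
Step 2: syndromes of r = [0, 3, 2, 8, 1] (all sums mod 11).
  S_0 = Σ v_i r_i = 10·0 + 1·3 + 8·2 + 6·8 + 8·1 = 75 ≡ 9.
  S_1 = Σ v_i α_i r_i = 10·6·0 + 1·9·3 + 8·4·2 + 6·1·8 + 8·10·1 = 219 ≡ 10.
  α_i^2 mod 11 = [3, 4, 5, 1, 1].
  S_2 = Σ v_i α_i^2 r_i = 10·3·0 + 1·4·3 + 8·5·2 + 6·1·8 + 8·1·1 = 148 ≡ 5.
  S = (9, 10, 5) ≠ 0, so r is not a codeword (an error is present).
Step 3: locate the error. For a single error e at position i, S_ℓ = v_i·e·α_i^ℓ, so α_err = S_1/S_0.
  S_0^{−1} = 9^{−1} = 5 (mod 11), so α_err = 10·5 = 50 ≡ 6 = α_1. Error position i = 1.
  Consistency check: S_2/S_1 = 5·10 = 50 ≡ 6 = α_err ✓ (single-error assumption holds).
Step 4: error magnitude e = S_0/v_1 = S_0·∏_{j≠1}(α_1 − α_j) = 9·10 = 90 ≡ 2 (mod 11).
Step 5: correct position 1: c_1 = r_1 − e = 0 − 2 ≡ 9 (mod 11). Hence c = [9, 3, 2, 8, 1].
  Check: interpolating c through the α_i gives m(x) = 10 + 9·x (degree < 2) with m(α_i) = c_i for every i, so c is indeed a codeword.


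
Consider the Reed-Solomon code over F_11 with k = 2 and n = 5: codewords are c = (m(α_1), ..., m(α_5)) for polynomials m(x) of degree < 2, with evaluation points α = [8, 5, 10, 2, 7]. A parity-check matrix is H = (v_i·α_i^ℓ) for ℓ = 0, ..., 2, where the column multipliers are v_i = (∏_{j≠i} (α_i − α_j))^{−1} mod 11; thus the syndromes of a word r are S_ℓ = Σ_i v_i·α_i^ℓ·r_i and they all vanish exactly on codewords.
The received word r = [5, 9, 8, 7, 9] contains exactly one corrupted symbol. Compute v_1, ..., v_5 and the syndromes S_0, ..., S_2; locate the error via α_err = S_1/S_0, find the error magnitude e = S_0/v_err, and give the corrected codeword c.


S = (4, 9, 1), error at position 2, error magnitude e = 3, c = [5, 6, 8, 7, 9].

Step 1: column multipliers v_i = (∏_{j≠i}(α_i − α_j))^{−1} mod 11.
  i = 1 (α = 8): (8−5)(8−10)(8−2)(8−7) = 3·(−2)·6·1 = −36 ≡ 8, so v_1 = 8^{−1} = 7 (mod 11).
  i = 2 (α = 5): (5−8)(5−10)(5−2)(5−7) = (−3)·(−5)·3·(−2) = −90 ≡ 9, so v_2 = 9^{−1} = 5 (mod 11).
  i = 3 (α = 10): (10−8)(10−5)(10−2)(10−7) = 2·5·8·3 = 240 ≡ 9, so v_3 = 9^{−1} = 5 (mod 11).
  i = 4 (α = 2): (2−8)(2−5)(2−10)(2−7) = (−6)·(−3)·(−8)·(−5) = 720 ≡ 5, so v_4 = 5^{−1} = 9 (mod 11).
  i = 5 (α = 7): (7−8)(7−5)(7−10)(7−2) = (−1)·2·(−3)·5 = 30 ≡ 8, so v_5 = 8^{−1} = 7 (mod 11).
  v = [7, 5, 5, 9, 7].
Step 2: syndromes of r = [5, 9, 8, 7, 9] (all sums mod 11).
  S_0 = Σ v_i r_i = 7·5 + 5·9 + 5·8 + 9·7 + 7·9 = 246 ≡ 4.
  S_1 = Σ v_i α_i r_i = 7·8·5 + 5·5·9 + 5·10·8 + 9·2·7 + 7·7·9 = 1472 ≡ 9.
  α_i^2 mod 11 = [9, 3, 1, 4, 5].
  S_2 = Σ v_i α_i^2 r_i = 7·9·5 + 5·3·9 + 5·1·8 + 9·4·7 + 7·5·9 = 1057 ≡ 1.
  S = (4, 9, 1) ≠ 0, so r is not a codeword (an error is present).
Step 3: locate the error. For a single error e at position i, S_ℓ = v_i·e·α_i^ℓ, so α_err = S_1/S_0.
  S_0^{−1} = 4^{−1} = 3 (mod 11), so α_err = 9·3 = 27 ≡ 5 = α_2. Error position i = 2.
  Consistency check: S_2/S_1 = 1·5 = 5 ≡ 5 = α_err ✓ (single-error assumption holds).
Step 4: error magnitude e = S_0/v_2 = S_0·∏_{j≠2}(α_2 − α_j) = 4·9 = 36 ≡ 3 (mod 11).
Step 5: correct position 2: c_2 = r_2 − e = 9 − 3 ≡ 6 (mod 11). Hence c = [5, 6, 8, 7, 9].
  Check: interpolating c through the α_i gives m(x) = 4 + 7·x (degree < 2) with m(α_i) = c_i for every i, so c is indeed a codeword.


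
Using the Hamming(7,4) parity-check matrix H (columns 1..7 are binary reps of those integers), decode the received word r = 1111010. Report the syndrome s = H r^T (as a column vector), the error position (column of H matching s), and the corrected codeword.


s = (0, 1, 0)^T, error position = 2, corrected codeword c = 1011010

Compute s = H r^T mod 2 one row at a time:
  s_1 = 1 + 0 + 1 + 0 = 2 ≡ 0 (mod 2).
  s_2 = 1 + 1 + 1 + 0 = 3 ≡ 1 (mod 2).
  s_3 = 1 + 1 + 0 + 0 = 2 ≡ 0 (mod 2).
s = (0, 1, 0)^T — this equals column 2 of H (binary 010), so error is at position 2.
Correct: flip bit 2 of r = 1111010 to get c = 1011010.


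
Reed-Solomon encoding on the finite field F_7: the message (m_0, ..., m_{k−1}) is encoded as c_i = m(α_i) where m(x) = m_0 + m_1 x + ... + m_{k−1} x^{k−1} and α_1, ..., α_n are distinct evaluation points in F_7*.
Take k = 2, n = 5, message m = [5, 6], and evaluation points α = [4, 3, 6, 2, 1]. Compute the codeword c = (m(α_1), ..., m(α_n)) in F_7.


c = [1, 2, 6, 3, 4]

Message polynomial: m(x) = 5 + 6·x (mod 7).
For each evaluation point α_i, compute m(α_i) mod 7:
  α_1 = 4: Horner steps 6 → 1, so m(4) = 1.
  α_2 = 3: Horner steps 6 → 2, so m(3) = 2.
  α_3 = 6: Horner steps 6 → 6, so m(6) = 6.
  α_4 = 2: Horner steps 6 → 3, so m(2) = 3.
  α_5 = 1: Horner steps 6 → 4, so m(1) = 4.
Codeword c = [1, 2, 6, 3, 4] ∈ F_7^5.


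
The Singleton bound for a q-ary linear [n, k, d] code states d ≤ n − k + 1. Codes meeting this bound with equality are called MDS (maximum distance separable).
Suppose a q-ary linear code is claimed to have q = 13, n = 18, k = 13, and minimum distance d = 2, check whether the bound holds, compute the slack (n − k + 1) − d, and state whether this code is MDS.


Singleton RHS = n − k + 1 = 6, slack = 4, bound satisfied, not MDS.

Singleton bound: d ≤ n − k + 1.
Here n = 18, k = 13, so n − k + 1 = 6.
Given d = 2, check d ≤ 6: YES.
Slack = (n − k + 1) − d = 4.
The code is NOT MDS (slack = 4 > 0).
Description: the claimed parameters are [18, 13, 2]_13; such a code would be non-MDS.


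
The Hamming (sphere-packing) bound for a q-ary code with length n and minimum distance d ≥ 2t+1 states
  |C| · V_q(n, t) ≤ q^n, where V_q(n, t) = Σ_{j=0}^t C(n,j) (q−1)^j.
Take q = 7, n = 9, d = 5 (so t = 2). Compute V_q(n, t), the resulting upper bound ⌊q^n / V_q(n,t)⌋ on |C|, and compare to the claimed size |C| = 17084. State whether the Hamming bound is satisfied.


V_q(n, t) = 1351, q^n = 40353607, Hamming bound = 29869, |C| = 17084 ≤ bound (satisfied).

Step 1: Compute V_q(n, t) = Σ_{j=0}^2 C(n, j) (q−1)^j.
  j = 0: C(9,0)·(6)^0 = 1·1 = 1.
  j = 1: C(9,1)·(6)^1 = 9·6 = 54.
  j = 2: C(9,2)·(6)^2 = 36·36 = 1296.
  V_q(n, t) = 1 + 54 + 1296 = 1351.
Step 2: q^n = 7^9 = 40353607.
Step 3: Hamming bound ⌊q^n / V_q(n,t)⌋ = ⌊40353607/1351⌋ = 29869.
Step 4: Compare |C| = 17084 to 29869: satisfied.
The claimed |C| lies below the Hamming bound.


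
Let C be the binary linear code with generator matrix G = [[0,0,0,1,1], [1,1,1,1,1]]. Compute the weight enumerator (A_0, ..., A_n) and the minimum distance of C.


Weight distribution: A_0 = 1, A_2 = 1, A_3 = 1, A_5 = 1. Minimum distance d = 2.

Enumerate all 2^2 = 4 messages m ∈ F_2^2.
For each, compute codeword c = mG in F_2^5, then tally its weight.
  m = 00 → c = 00000, weight = 0.
  m = 10 → c = 00011, weight = 2.
  m = 01 → c = 11111, weight = 5.
  m = 11 → c = 11100, weight = 3.
Tally weights:
  weight 0: 1 codewords.
  weight 2: 1 codewords.
  weight 3: 1 codewords.
  weight 5: 1 codewords.
Minimum distance d = smallest w > 0 with A_w > 0 = 2.
Sanity: Σ A_w = 4 = 2^2 = 4 ✓.


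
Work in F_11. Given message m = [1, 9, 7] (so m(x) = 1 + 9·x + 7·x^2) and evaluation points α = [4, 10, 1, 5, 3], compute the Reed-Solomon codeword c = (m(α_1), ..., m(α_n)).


c = [6, 10, 6, 1, 3]

Message polynomial: m(x) = 1 + 9·x + 7·x^2 (mod 11).
For each evaluation point α_i, compute m(α_i) mod 11:
  α_1 = 4: Horner steps 7 → 4 → 6, so m(4) = 6.
  α_2 = 10: Horner steps 7 → 2 → 10, so m(10) = 10.
  α_3 = 1: Horner steps 7 → 5 → 6, so m(1) = 6.
  α_4 = 5: Horner steps 7 → 0 → 1, so m(5) = 1.
  α_5 = 3: Horner steps 7 → 8 → 3, so m(3) = 3.
Codeword c = [6, 10, 6, 1, 3] ∈ F_11^5.


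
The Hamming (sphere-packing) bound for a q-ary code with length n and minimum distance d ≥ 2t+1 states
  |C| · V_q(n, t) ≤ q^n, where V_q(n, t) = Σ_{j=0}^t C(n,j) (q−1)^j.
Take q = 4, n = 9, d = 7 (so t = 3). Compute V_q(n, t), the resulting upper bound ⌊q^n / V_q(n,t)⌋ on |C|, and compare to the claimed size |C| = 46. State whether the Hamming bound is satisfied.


V_q(n, t) = 2620, q^n = 262144, Hamming bound = 100, |C| = 46 ≤ bound (satisfied).

Step 1: Compute V_q(n, t) = Σ_{j=0}^3 C(n, j) (q−1)^j.
  j = 0: C(9,0)·(3)^0 = 1·1 = 1.
  j = 1: C(9,1)·(3)^1 = 9·3 = 27.
  j = 2: C(9,2)·(3)^2 = 36·9 = 324.
  j = 3: C(9,3)·(3)^3 = 84·27 = 2268.
  V_q(n, t) = 1 + 27 + 324 + 2268 = 2620.
Step 2: q^n = 4^9 = 262144.
Step 3: Hamming bound ⌊q^n / V_q(n,t)⌋ = ⌊262144/2620⌋ = 100.
Step 4: Compare |C| = 46 to 100: satisfied.
The claimed |C| lies below the Hamming bound.


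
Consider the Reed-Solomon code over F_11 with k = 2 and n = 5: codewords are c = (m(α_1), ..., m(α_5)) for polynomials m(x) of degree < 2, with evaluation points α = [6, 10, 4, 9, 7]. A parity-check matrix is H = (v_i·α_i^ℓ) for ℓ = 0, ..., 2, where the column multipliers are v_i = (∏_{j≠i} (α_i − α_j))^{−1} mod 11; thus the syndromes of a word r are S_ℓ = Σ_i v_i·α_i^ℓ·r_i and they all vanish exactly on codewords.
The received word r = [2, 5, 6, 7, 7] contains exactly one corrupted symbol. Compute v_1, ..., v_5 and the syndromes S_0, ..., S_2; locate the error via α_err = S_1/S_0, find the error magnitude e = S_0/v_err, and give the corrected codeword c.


S = (1, 7, 5), error at position 5, error magnitude e = 7, c = [2, 5, 6, 7, 0].

Step 1: column multipliers v_i = (∏_{j≠i}(α_i − α_j))^{−1} mod 11.
  i = 1 (α = 6): (6−10)(6−4)(6−9)(6−7) = (−4)·2·(−3)·(−1) = −24 ≡ 9, so v_1 = 9^{−1} = 5 (mod 11).
  i = 2 (α = 10): (10−6)(10−4)(10−9)(10−7) = 4·6·1·3 = 72 ≡ 6, so v_2 = 6^{−1} = 2 (mod 11).
  i = 3 (α = 4): (4−6)(4−10)(4−9)(4−7) = (−2)·(−6)·(−5)·(−3) = 180 ≡ 4, so v_3 = 4^{−1} = 3 (mod 11).
  i = 4 (α = 9): (9−6)(9−10)(9−4)(9−7) = 3·(−1)·5·2 = −30 ≡ 3, so v_4 = 3^{−1} = 4 (mod 11).
  i = 5 (α = 7): (7−6)(7−10)(7−4)(7−9) = 1·(−3)·3·(−2) = 18 ≡ 7, so v_5 = 7^{−1} = 8 (mod 11).
  v = [5, 2, 3, 4, 8].
Step 2: syndromes of r = [2, 5, 6, 7, 7] (all sums mod 11).
  S_0 = Σ v_i r_i = 5·2 + 2·5 + 3·6 + 4·7 + 8·7 = 122 ≡ 1.
  S_1 = Σ v_i α_i r_i = 5·6·2 + 2·10·5 + 3·4·6 + 4·9·7 + 8·7·7 = 876 ≡ 7.
  α_i^2 mod 11 = [3, 1, 5, 4, 5].
  S_2 = Σ v_i α_i^2 r_i = 5·3·2 + 2·1·5 + 3·5·6 + 4·4·7 + 8·5·7 = 522 ≡ 5.
  S = (1, 7, 5) ≠ 0, so r is not a codeword (an error is present).
Step 3: locate the error. For a single error e at position i, S_ℓ = v_i·e·α_i^ℓ, so α_err = S_1/S_0.
  S_0^{−1} = 1^{−1} = 1 (mod 11), so α_err = 7·1 = 7 ≡ 7 = α_5. Error position i = 5.
  Consistency check: S_2/S_1 = 5·8 = 40 ≡ 7 = α_err ✓ (single-error assumption holds).
Step 4: error magnitude e = S_0/v_5 = S_0·∏_{j≠5}(α_5 − α_j) = 1·7 = 7 ≡ 7 (mod 11).
Step 5: correct position 5: c_5 = r_5 − e = 7 − 7 ≡ 0 (mod 11). Hence c = [2, 5, 6, 7, 0].
  Check: interpolating c through the α_i gives m(x) = 3 + 9·x (degree < 2) with m(α_i) = c_i for every i, so c is indeed a codeword.


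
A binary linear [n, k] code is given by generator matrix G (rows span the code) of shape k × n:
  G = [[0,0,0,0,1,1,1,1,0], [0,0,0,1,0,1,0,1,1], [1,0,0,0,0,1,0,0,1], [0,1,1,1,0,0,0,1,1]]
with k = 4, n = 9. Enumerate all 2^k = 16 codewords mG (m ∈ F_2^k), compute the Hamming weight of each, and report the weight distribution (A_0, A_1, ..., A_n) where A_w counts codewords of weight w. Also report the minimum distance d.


Weight distribution: A_0 = 1, A_3 = 3, A_4 = 4, A_5 = 4, A_6 = 2, A_7 = 1, A_8 = 1. Minimum distance d = 3.

Enumerate all 2^4 = 16 messages m ∈ F_2^4.
For each, compute codeword c = mG in F_2^9, then tally its weight.
  m = 0000 → c = 000000000, weight = 0.
  m = 1000 → c = 000011110, weight = 4.
  m = 0100 → c = 000101011, weight = 4.
  m = 1100 → c = 000110101, weight = 4.
  m = 0010 → c = 100001001, weight = 3.
  m = 1010 → c = 100010111, weight = 5.
  m = 0110 → c = 100100010, weight = 3.
  m = 1110 → c = 100111100, weight = 5.
  m = 0001 → c = 011100011, weight = 5.
  m = 1001 → c = 011111101, weight = 7.
  m = 0101 → c = 011001000, weight = 3.
  m = 1101 → c = 011010110, weight = 5.
  m = 0011 → c = 111101010, weight = 6.
  m = 1011 → c = 111110100, weight = 6.
  m = 0111 → c = 111000001, weight = 4.
  m = 1111 → c = 111011111, weight = 8.
Tally weights:
  weight 0: 1 codewords.
  weight 3: 3 codewords.
  weight 4: 4 codewords.
  weight 5: 4 codewords.
  weight 6: 2 codewords.
  weight 7: 1 codewords.
  weight 8: 1 codewords.
Minimum distance d = smallest w > 0 with A_w > 0 = 3.
Sanity: Σ A_w = 16 = 2^4 = 16 ✓.


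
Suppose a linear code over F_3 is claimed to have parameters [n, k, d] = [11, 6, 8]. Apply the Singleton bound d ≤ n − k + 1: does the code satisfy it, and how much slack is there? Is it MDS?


Singleton RHS = n − k + 1 = 6, slack = -2, bound violated (no such code; not MDS).

Singleton bound: d ≤ n − k + 1.
Here n = 11, k = 6, so n − k + 1 = 6.
Given d = 8, check d ≤ 6: NO.
Slack = (n − k + 1) − d = -2.
The slack is negative: d = 8 exceeds n − k + 1 = 6 by 2, so the Singleton bound is violated and no linear [11, 6, 8]_3 code can exist. In particular it is not MDS (MDS requires d = n − k + 1 exactly).
Description: the claimed parameters are [11, 6, 8]_3; such a code would be impossible (violates the Singleton bound).


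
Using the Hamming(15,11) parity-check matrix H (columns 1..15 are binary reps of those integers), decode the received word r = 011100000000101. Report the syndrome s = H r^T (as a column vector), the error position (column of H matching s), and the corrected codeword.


s = (0, 1, 1, 1)^T, error position = 7, corrected codeword c = 011100100000101

Compute s = H r^T mod 2 one row at a time:
  s_1 = 0 + 0 + 0 + 0 + 0 + 1 + 0 + 1 = 2 ≡ 0 (mod 2).
  s_2 = 1 + 0 + 0 + 0 + 0 + 1 + 0 + 1 = 3 ≡ 1 (mod 2).
  s_3 = 1 + 1 + 0 + 0 + 0 + 0 + 0 + 1 = 3 ≡ 1 (mod 2).
  s_4 = 0 + 1 + 0 + 0 + 0 + 0 + 1 + 1 = 3 ≡ 1 (mod 2).
s = (0, 1, 1, 1)^T — this equals column 7 of H (binary 0111), so error is at position 7.
Correct: flip bit 7 of r = 011100000000101 to get c = 011100100000101.
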